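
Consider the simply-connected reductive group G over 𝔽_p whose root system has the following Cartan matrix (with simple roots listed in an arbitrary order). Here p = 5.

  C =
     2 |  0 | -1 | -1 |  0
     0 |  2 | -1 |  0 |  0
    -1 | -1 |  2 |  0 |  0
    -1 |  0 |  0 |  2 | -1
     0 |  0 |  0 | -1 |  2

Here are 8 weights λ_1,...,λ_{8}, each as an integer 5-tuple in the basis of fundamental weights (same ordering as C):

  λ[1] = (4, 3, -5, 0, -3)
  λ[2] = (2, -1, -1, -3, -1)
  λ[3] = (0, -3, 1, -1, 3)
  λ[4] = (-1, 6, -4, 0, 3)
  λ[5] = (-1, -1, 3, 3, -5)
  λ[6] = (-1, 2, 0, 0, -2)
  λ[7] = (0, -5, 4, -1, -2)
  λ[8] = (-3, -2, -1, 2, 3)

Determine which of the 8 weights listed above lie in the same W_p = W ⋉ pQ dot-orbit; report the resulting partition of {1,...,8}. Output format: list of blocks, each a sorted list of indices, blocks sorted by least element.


Dynkin diagram of C (from the 8 off-diagonal −1 entries): A_5.

W_5-reps of the 8 weights in Ā_5 (same 5-coord order as C):

  λ_1 → (0, 1, 3, 1, 0);  λ_2 → (1, 0, 0, 0, 2);  λ_3 → (1, 0, 0, 0, 2);  λ_4 → (1, 0, 0, 0, 2);  λ_5 → (0, 3, 1, 0, 1);  λ_6 → (0, 3, 1, 0, 1);  λ_7 → (0, 3, 1, 0, 1);  λ_8 → (1, 0, 0, 0, 2)

Grouping the 8 weights by Ā_5-representative: 3 linkage classes.

[[1], [2, 3, 4, 8], [5, 6, 7]]


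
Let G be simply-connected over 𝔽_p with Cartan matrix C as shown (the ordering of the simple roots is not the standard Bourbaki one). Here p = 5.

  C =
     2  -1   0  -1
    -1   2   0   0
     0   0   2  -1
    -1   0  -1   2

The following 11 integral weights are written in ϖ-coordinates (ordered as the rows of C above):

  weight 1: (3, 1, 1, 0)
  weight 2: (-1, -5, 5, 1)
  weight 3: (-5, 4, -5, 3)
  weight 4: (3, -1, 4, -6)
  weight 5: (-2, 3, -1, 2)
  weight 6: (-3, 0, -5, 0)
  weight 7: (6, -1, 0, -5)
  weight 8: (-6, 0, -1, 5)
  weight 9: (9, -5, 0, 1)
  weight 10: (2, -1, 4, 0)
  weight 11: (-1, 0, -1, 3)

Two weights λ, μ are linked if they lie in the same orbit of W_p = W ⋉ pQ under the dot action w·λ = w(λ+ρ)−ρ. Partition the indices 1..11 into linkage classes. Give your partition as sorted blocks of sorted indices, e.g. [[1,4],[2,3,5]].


Root system A_4: the 4×4 matrix C matches after relabeling.

Folding the 11 weights λ_j+ρ into Ā_5 (reps in the given 4-coord order):

  [1] (1, 2, 1, 1);  [2] (1, 2, 1, 1);  [3] (0, 1, 0, 4);  [4] (0, 1, 0, 4);  [5] (1, 2, 1, 1);  [6] (1, 3, 1, 0);  [7] (1, 2, 1, 1);  [8] (1, 3, 1, 0);  [9] (1, 2, 1, 1);  [10] (1, 3, 1, 0);  [11] (0, 1, 0, 4)

Grouping the 11 weights by Ā_5-representative: 3 linkage classes.

[[1, 2, 5, 7, 9], [3, 4, 11], [6, 8, 10]]


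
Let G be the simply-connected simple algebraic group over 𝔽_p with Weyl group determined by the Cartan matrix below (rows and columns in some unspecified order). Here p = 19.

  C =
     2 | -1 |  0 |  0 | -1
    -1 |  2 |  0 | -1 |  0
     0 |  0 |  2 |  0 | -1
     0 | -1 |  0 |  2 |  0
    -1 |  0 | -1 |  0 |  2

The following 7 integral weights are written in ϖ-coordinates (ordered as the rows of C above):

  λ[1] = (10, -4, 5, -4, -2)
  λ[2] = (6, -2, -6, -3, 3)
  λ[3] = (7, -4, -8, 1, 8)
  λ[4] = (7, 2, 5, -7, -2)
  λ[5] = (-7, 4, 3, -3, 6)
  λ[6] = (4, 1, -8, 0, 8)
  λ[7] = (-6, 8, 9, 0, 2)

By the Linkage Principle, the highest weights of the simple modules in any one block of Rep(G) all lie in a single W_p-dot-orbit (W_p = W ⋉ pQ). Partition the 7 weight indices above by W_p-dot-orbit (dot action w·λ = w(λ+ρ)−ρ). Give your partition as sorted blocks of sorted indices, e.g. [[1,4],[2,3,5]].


Cartan matrix: type A_5 (|W|=720); un-permuting the 5 rows.

Alcove-folded reps (p=19, 7 weights, presented ϖ-order):

    1: (4, 3, 5, 3, 1)
    2: (3, 2, 4, 1, 1)
    3: (5, 2, 7, 1, 2)
    4: (4, 3, 5, 3, 1)
    5: (3, 2, 4, 1, 1)
    6: (5, 2, 7, 1, 2)
    7: (3, 4, 8, 1, 2)

Linkage partition of the 7 weights (4 classes, p=19):

[[1, 4], [2, 5], [3, 6], [7]]


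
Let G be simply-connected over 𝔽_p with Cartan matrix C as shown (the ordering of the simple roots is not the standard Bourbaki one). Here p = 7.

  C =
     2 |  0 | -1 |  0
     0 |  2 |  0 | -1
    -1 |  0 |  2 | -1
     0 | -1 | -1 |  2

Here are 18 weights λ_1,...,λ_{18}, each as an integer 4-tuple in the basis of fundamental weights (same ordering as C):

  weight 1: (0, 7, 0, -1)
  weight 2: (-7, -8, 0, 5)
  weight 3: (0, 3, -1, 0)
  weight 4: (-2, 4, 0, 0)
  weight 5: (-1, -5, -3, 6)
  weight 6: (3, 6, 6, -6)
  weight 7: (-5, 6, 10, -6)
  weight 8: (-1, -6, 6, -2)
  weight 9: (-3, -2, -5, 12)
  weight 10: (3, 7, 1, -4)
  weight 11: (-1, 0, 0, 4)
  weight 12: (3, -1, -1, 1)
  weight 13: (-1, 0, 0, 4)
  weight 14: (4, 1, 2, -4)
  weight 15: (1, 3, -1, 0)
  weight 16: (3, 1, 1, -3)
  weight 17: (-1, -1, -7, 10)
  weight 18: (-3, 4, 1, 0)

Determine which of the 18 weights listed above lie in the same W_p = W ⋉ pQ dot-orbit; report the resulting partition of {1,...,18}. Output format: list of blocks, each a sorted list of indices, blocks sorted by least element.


Cartan matrix: type A_4 (|W|=120); un-permuting the 4 rows.

Each λ_j+ρ reduced to Ā_7; 4-tuples below use C's row order:

  λ_1+ρ ↦ (1, 4, 0, 1) · λ_2+ρ ↦ (0, 1, 1, 5) · λ_3+ρ ↦ (1, 4, 0, 1) · λ_4+ρ ↦ (1, 5, 0, 1) · λ_5+ρ ↦ (2, 4, 0, 1) · λ_6+ρ ↦ (2, 4, 0, 1) · λ_7+ρ ↦ (2, 4, 0, 1) · λ_8+ρ ↦ (0, 1, 1, 5) · λ_9+ρ ↦ (1, 4, 0, 1) · λ_10+ρ ↦ (1, 1, 0, 2) · λ_11+ρ ↦ (0, 1, 1, 5) · λ_12+ρ ↦ (4, 0, 0, 2) · λ_13+ρ ↦ (0, 1, 1, 5) · λ_14+ρ ↦ (4, 0, 0, 2) · λ_15+ρ ↦ (2, 4, 0, 1) · λ_16+ρ ↦ (4, 0, 0, 2) · λ_17+ρ ↦ (2, 4, 0, 1) · λ_18+ρ ↦ (1, 4, 0, 1)

Partition of {1..18} into 6 W_7-dot-orbits:

[[1, 3, 9, 18], [2, 8, 11, 13], [4], [5, 6, 7, 15, 17], [10], [12, 14, 16]]


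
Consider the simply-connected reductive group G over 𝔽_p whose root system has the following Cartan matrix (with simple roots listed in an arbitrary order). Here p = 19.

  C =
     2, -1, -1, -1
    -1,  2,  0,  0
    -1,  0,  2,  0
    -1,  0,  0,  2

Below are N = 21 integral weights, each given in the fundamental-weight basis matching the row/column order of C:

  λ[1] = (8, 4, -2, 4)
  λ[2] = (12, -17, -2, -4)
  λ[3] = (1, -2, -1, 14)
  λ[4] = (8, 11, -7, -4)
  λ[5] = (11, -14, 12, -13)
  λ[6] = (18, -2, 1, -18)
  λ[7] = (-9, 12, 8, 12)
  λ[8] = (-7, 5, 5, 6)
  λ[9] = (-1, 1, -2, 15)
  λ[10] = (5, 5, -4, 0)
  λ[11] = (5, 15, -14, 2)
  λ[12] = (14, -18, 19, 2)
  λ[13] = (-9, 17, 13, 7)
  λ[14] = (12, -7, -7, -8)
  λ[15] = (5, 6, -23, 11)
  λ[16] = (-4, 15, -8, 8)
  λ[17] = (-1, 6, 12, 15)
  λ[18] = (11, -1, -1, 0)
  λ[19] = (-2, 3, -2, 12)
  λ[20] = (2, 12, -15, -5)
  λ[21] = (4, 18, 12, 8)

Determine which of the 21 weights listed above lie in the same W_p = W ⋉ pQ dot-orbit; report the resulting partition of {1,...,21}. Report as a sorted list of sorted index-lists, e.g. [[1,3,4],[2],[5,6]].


Cartan matrix: type D_4 (|W|=192); un-permuting the 4 rows.

Alcove-folded reps (p=19, 21 weights, presented ϖ-order):

  1: (0, 5, 1, 5);  2: (3, 6, 3, 1);  3: (1, 1, 0, 15);  4: (2, 10, 4, 1);  5: (6, 0, 0, 1);  6: (1, 1, 0, 15);  7: (0, 5, 1, 5);  8: (6, 0, 0, 1);  9: (1, 1, 0, 15);  10: (3, 6, 3, 1);  11: (3, 6, 3, 1);  12: (1, 1, 0, 15);  13: (0, 5, 1, 5);  14: (6, 0, 0, 1);  15: (3, 6, 3, 1);  16: (3, 6, 3, 1);  17: (2, 10, 4, 1);  18: (6, 0, 0, 1);  19: (1, 2, 1, 11);  20: (1, 2, 1, 11);  21: (0, 5, 1, 5)

The 21 indices split into 6 linkage classes (same alcove rep ⇔ same W_19-dot-orbit):

[[1, 7, 13, 21], [2, 10, 11, 15, 16], [3, 6, 9, 12], [4, 17], [5, 8, 14, 18], [19, 20]]


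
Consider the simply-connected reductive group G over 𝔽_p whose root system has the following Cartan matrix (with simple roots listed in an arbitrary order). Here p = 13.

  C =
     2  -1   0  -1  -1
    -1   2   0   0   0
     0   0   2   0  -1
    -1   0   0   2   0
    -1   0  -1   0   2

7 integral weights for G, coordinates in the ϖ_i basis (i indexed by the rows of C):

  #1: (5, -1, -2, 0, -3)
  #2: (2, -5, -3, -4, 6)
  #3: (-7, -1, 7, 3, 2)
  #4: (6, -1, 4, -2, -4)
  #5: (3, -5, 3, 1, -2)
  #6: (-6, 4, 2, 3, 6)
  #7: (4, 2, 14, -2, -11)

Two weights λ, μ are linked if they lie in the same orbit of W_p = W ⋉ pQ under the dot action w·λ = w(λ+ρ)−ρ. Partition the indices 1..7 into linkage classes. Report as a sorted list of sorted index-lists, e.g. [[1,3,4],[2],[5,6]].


Dynkin diagram of C (from the 8 off-diagonal −1 entries): D_5.

Each λ_j+ρ reduced to Ā_13; 5-tuples below use C's row order:

  [1] (3, 0, 2, 1, 1) · [2] (3, 0, 2, 1, 1) · [3] (0, 1, 3, 3, 2) · [4] (3, 0, 2, 1, 1) · [5] (1, 3, 3, 1, 0) · [6] (3, 0, 2, 1, 1) · [7] (0, 1, 3, 3, 2)

These 7 weights hit 3 W_13-dot-orbits; sizes (4, 2, 1):

[[1, 2, 4, 6], [3, 7], [5]]


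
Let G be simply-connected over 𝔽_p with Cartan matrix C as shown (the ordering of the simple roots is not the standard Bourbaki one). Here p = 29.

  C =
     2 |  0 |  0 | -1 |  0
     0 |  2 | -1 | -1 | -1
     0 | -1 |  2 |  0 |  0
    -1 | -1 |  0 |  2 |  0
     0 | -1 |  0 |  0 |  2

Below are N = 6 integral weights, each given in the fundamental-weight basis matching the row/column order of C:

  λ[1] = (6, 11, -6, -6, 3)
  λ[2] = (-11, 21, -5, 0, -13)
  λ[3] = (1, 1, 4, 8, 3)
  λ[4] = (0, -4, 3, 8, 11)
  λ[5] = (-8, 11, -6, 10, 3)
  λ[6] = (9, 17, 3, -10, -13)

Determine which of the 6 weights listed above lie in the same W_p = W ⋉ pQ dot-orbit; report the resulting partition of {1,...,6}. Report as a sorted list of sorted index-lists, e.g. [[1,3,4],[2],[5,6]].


Cartan matrix: type D_5 (|W|=1920); un-permuting the 5 rows.

Ā_29 reps of the 6 weights (D_5, coords as presented):

    λ_1+ρ ↦ (2, 2, 5, 5, 4)
    λ_2+ρ ↦ (1, 3, 1, 6, 9)
    λ_3+ρ ↦ (2, 2, 5, 5, 4)
    λ_4+ρ ↦ (1, 3, 1, 6, 9)
    λ_5+ρ ↦ (2, 2, 5, 5, 4)
    λ_6+ρ ↦ (1, 3, 1, 6, 9)

Linkage partition of the 6 weights (2 classes, p=29):

[[1, 3, 5], [2, 4, 6]]


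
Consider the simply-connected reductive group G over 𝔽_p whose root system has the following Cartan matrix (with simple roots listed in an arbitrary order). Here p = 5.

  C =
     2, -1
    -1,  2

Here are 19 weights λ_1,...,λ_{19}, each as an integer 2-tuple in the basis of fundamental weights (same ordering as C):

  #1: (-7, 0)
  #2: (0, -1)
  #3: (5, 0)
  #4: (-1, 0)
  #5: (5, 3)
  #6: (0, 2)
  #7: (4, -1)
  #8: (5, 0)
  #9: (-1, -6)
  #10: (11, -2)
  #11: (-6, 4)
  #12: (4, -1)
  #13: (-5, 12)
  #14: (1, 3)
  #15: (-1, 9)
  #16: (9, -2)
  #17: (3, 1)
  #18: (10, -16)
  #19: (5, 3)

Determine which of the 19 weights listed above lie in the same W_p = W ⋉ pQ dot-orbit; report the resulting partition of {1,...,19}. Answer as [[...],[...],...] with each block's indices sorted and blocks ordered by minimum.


Cartan matrix: type A_2 (|W|=6); un-permuting the 2 rows.

Folding the 19 weights λ_j+ρ into Ā_5 (reps in the given 2-coord order):

    λ_1 → (0, 4)
    λ_2 → (1, 0)
    λ_3 → (3, 1)
    λ_4 → (0, 1)
    λ_5 → (0, 1)
    λ_6 → (1, 3)
    λ_7 → (5, 0)
    λ_8 → (3, 1)
    λ_9 → (5, 0)
    λ_10 → (1, 3)
    λ_11 → (5, 0)
    λ_12 → (5, 0)
    λ_13 → (1, 3)
    λ_14 → (1, 3)
    λ_15 → (5, 0)
    λ_16 → (0, 4)
    λ_17 → (3, 1)
    λ_18 → (0, 4)
    λ_19 → (0, 1)

The 19 indices split into 6 linkage classes (same alcove rep ⇔ same W_5-dot-orbit):

[[1, 16, 18], [2], [3, 8, 17], [4, 5, 19], [6, 10, 13, 14], [7, 9, 11, 12, 15]]


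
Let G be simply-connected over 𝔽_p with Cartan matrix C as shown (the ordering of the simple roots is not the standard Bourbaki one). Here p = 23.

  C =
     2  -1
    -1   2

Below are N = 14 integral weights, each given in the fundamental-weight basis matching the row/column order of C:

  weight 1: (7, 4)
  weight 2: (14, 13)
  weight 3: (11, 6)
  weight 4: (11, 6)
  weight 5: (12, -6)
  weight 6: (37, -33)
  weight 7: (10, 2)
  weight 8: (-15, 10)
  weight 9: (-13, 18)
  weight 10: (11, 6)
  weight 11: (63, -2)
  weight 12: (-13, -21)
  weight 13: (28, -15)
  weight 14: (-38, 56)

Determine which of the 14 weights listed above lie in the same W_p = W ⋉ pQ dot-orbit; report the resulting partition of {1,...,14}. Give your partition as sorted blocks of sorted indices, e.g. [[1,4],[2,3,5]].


Root system A_2: the 2×2 matrix C matches after relabeling.

Ā_23 reps of the 14 weights (A_2, coords as presented):

  1: (8, 5) · 2: (9, 8) · 3: (12, 7) · 4: (12, 7) · 5: (8, 5) · 6: (9, 8) · 7: (11, 3) · 8: (11, 3) · 9: (12, 7) · 10: (12, 7) · 11: (1, 5) · 12: (11, 3) · 13: (9, 8) · 14: (11, 3)

Grouping the 14 weights by Ā_23-representative: 5 linkage classes.

[[1, 5], [2, 6, 13], [3, 4, 9, 10], [7, 8, 12, 14], [11]]


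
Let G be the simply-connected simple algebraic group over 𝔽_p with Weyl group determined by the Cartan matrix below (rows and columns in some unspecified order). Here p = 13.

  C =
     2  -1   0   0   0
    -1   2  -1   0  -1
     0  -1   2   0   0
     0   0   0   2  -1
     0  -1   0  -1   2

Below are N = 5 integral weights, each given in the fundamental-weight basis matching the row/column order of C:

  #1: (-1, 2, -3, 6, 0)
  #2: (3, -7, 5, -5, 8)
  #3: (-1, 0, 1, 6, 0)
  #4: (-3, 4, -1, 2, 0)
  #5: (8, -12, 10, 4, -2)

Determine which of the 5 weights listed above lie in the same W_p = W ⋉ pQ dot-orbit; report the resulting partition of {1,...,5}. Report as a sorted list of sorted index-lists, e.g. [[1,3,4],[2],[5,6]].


Type D_5, rank 5, |W|=1920; reorder rows/cols to standard.

Each λ_j+ρ reduced to Ā_13; 5-tuples below use C's row order:

  [1] (0, 1, 2, 7, 1)
  [2] (2, 3, 0, 3, 1)
  [3] (0, 1, 2, 7, 1)
  [4] (2, 3, 0, 3, 1)
  [5] (0, 1, 2, 7, 1)

These 5 weights hit 2 W_13-dot-orbits; sizes (3, 2):

[[1, 3, 5], [2, 4]]


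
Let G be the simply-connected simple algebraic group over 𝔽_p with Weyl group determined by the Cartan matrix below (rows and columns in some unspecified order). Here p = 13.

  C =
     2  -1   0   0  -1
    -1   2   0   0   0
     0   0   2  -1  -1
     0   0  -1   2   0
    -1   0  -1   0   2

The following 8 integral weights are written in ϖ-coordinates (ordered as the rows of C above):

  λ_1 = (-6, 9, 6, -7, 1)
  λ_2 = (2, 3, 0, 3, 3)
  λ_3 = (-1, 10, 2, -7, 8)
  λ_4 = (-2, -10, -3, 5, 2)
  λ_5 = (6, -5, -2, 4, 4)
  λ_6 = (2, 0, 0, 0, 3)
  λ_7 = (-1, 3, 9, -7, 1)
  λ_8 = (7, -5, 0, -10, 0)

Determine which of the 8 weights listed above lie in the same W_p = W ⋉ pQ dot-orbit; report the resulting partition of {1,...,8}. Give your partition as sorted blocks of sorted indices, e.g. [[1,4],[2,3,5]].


A_5 Cartan matrix, 5 simple roots permuted; ρ=(1,1,1,1,1).

Ā_13 reps of the 8 weights (A_5, coords as presented):

  [1] (2, 4, 2, 3, 1);  [2] (3, 1, 1, 1, 4);  [3] (0, 1, 4, 3, 2);  [4] (0, 1, 4, 3, 2);  [5] (3, 1, 1, 1, 4);  [6] (3, 1, 1, 1, 4);  [7] (0, 1, 4, 3, 2);  [8] (3, 1, 1, 1, 4)

The 8 indices split into 3 linkage classes (same alcove rep ⇔ same W_13-dot-orbit):

[[1], [2, 5, 6, 8], [3, 4, 7]]


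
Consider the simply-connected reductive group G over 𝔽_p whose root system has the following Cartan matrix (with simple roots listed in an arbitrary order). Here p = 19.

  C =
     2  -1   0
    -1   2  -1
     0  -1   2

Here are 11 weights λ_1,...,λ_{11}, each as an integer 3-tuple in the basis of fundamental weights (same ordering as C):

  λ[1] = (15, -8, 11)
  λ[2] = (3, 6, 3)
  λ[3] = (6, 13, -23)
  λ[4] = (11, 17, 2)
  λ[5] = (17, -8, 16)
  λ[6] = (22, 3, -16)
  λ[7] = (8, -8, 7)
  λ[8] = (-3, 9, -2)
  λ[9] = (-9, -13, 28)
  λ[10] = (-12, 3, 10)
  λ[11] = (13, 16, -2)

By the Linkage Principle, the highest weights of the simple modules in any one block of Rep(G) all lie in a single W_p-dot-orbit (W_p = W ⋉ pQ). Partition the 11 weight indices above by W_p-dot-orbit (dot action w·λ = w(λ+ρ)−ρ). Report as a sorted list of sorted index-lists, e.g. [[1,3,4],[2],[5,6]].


A_3 Cartan matrix, 3 simple roots permuted; ρ=(1,1,1).

Alcove-folded reps (p=19, 11 weights, presented ϖ-order):

  λ_1 → (7, 7, 3) · λ_2 → (4, 7, 4) · λ_3 → (2, 5, 11) · λ_4 → (2, 5, 11) · λ_5 → (2, 7, 1) · λ_6 → (4, 7, 4) · λ_7 → (2, 7, 1) · λ_8 → (2, 7, 1) · λ_9 → (2, 7, 1) · λ_10 → (4, 7, 4) · λ_11 → (2, 5, 11)

These 11 weights hit 4 W_19-dot-orbits; sizes (1, 3, 3, 4):

[[1], [2, 6, 10], [3, 4, 11], [5, 7, 8, 9]]


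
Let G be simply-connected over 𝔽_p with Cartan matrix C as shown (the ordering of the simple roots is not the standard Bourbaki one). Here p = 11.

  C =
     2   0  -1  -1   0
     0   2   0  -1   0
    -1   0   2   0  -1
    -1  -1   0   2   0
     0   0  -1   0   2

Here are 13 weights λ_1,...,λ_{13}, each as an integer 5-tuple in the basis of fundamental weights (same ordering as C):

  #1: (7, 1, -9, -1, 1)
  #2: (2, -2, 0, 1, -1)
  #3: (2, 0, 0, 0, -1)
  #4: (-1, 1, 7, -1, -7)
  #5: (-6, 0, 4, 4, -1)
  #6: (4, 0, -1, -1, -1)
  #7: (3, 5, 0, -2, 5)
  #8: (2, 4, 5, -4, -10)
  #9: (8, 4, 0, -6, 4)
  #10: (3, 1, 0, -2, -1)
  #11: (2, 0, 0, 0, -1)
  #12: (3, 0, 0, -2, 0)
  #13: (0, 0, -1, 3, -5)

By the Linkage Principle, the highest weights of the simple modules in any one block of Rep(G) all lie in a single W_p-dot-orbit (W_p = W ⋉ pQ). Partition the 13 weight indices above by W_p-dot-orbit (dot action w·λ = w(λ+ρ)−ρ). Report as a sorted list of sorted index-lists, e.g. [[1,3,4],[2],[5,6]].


A_5 Cartan matrix, 5 simple roots permuted; ρ=(1,1,1,1,1).

Each λ_j+ρ reduced to Ā_11; 5-tuples below use C's row order:

  λ_1 → (0, 2, 2, 0, 6)
  λ_2 → (3, 1, 1, 1, 0)
  λ_3 → (3, 1, 1, 1, 0)
  λ_4 → (0, 2, 2, 0, 6)
  λ_5 → (5, 1, 0, 0, 0)
  λ_6 → (5, 1, 0, 0, 0)
  λ_7 → (3, 0, 1, 1, 1)
  λ_8 → (3, 2, 0, 0, 6)
  λ_9 → (4, 4, 1, 1, 1)
  λ_10 → (3, 1, 1, 1, 0)
  λ_11 → (3, 1, 1, 1, 0)
  λ_12 → (3, 0, 1, 1, 1)
  λ_13 → (3, 1, 1, 1, 0)

Linkage partition of the 13 weights (6 classes, p=11):

[[1, 4], [2, 3, 10, 11, 13], [5, 6], [7, 12], [8], [9]]


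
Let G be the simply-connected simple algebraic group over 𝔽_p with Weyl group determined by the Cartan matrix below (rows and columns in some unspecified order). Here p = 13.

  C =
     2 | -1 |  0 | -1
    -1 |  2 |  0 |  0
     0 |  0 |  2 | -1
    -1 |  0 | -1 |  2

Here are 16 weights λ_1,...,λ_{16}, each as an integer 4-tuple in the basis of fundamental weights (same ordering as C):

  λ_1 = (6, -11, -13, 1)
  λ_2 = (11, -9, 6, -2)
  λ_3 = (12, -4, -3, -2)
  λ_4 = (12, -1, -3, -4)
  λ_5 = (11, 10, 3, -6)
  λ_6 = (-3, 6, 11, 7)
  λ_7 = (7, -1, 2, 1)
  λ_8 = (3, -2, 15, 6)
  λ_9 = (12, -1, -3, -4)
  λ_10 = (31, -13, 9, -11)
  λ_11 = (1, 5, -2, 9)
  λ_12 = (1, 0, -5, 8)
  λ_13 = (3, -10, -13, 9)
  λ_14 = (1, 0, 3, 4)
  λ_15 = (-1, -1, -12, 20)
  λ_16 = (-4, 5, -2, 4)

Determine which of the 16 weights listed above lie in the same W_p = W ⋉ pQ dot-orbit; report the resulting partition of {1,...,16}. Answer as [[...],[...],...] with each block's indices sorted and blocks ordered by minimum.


Dynkin diagram of C (from the 6 off-diagonal −1 entries): A_4.

Folding the 16 weights λ_j+ρ into Ā_13 (reps in the given 4-coord order):

  λ_1+ρ ↦ (7, 3, 1, 2) · λ_2+ρ ↦ (3, 3, 1, 1) · λ_3+ρ ↦ (7, 3, 1, 2) · λ_4+ρ ↦ (8, 0, 3, 2) · λ_5+ρ ↦ (2, 1, 4, 5) · λ_6+ρ ↦ (5, 2, 0, 1) · λ_7+ρ ↦ (8, 0, 3, 2) · λ_8+ρ ↦ (7, 3, 1, 2) · λ_9+ρ ↦ (8, 0, 3, 2) · λ_10+ρ ↦ (0, 6, 3, 3) · λ_11+ρ ↦ (2, 1, 4, 5) · λ_12+ρ ↦ (2, 1, 4, 5) · λ_13+ρ ↦ (2, 1, 4, 5) · λ_14+ρ ↦ (2, 1, 4, 5) · λ_15+ρ ↦ (8, 0, 3, 2) · λ_16+ρ ↦ (3, 3, 1, 1)

Partition of {1..16} into 6 W_13-dot-orbits:

[[1, 3, 8], [2, 16], [4, 7, 9, 15], [5, 11, 12, 13, 14], [6], [10]]


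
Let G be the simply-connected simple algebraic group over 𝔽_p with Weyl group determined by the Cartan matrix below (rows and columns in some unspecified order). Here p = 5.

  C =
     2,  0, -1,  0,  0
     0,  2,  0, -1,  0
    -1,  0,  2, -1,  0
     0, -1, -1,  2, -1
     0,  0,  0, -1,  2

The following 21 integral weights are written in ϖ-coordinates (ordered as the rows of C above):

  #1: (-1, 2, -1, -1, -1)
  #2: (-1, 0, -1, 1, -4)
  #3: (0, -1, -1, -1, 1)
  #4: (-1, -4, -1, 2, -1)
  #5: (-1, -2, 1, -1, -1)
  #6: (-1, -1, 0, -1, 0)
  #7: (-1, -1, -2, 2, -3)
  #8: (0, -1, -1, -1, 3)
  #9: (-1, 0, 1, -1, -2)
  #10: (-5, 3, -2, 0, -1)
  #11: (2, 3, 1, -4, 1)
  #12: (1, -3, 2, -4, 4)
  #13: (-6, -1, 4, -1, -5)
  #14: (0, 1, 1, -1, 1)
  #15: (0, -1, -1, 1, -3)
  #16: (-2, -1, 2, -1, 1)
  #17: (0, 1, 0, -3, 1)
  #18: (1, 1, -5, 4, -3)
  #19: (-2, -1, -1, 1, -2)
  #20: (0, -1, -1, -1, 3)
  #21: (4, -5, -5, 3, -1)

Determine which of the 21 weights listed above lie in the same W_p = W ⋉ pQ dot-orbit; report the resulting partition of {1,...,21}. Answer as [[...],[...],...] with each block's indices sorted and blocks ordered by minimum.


D_5 Cartan matrix, 5 simple roots permuted; ρ=(1,1,1,1,1).

W_5-reps of the 21 weights in Ā_5 (same 5-coord order as C):

  λ_1+ρ ↦ (0, 3, 0, 0, 0);  λ_2+ρ ↦ (1, 0, 0, 0, 2);  λ_3+ρ ↦ (1, 0, 0, 0, 2);  λ_4+ρ ↦ (0, 3, 0, 0, 0);  λ_5+ρ ↦ (0, 0, 1, 0, 1);  λ_6+ρ ↦ (0, 0, 1, 0, 1);  λ_7+ρ ↦ (1, 0, 0, 0, 2);  λ_8+ρ ↦ (1, 0, 0, 0, 4);  λ_9+ρ ↦ (0, 0, 1, 1, 0);  λ_10+ρ ↦ (1, 0, 0, 0, 4);  λ_11+ρ ↦ (0, 0, 1, 1, 0);  λ_12+ρ ↦ (0, 3, 0, 0, 0);  λ_13+ρ ↦ (1, 0, 0, 0, 4);  λ_14+ρ ↦ (0, 0, 1, 1, 0);  λ_15+ρ ↦ (1, 0, 0, 0, 2);  λ_16+ρ ↦ (1, 0, 0, 0, 2);  λ_17+ρ ↦ (0, 0, 1, 1, 0);  λ_18+ρ ↦ (0, 0, 1, 1, 0);  λ_19+ρ ↦ (0, 0, 1, 0, 1);  λ_20+ρ ↦ (1, 0, 0, 0, 4);  λ_21+ρ ↦ (1, 0, 0, 0, 4)

These 21 weights hit 5 W_5-dot-orbits; sizes (3, 5, 3, 5, 5):

[[1, 4, 12], [2, 3, 7, 15, 16], [5, 6, 19], [8, 10, 13, 20, 21], [9, 11, 14, 17, 18]]


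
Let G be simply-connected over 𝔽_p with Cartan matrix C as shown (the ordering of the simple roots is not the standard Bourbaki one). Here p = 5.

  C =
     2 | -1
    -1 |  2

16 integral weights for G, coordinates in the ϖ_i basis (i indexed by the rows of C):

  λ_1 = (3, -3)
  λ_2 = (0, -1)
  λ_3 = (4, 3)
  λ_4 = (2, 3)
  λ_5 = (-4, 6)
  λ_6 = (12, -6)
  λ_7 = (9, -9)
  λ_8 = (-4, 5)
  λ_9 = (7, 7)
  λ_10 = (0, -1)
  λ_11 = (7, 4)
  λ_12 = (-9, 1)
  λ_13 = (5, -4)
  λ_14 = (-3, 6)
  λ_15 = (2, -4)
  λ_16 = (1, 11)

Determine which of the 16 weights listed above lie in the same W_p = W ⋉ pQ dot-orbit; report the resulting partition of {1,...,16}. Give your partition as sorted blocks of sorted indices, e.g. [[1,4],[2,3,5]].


A_2 Cartan matrix, 2 simple roots permuted; ρ=(1,1).

Alcove-folded reps (p=5, 16 weights, presented ϖ-order):

    1: (2, 2)
    2: (1, 0)
    3: (1, 0)
    4: (1, 2)
    5: (1, 2)
    6: (3, 0)
    7: (3, 0)
    8: (2, 2)
    9: (2, 2)
    10: (1, 0)
    11: (3, 0)
    12: (1, 2)
    13: (2, 2)
    14: (0, 3)
    15: (0, 3)
    16: (1, 2)

5 distinct reps among the 16 weights ⇒ 5 W_5-linkage classes:

[[1, 8, 9, 13], [2, 3, 10], [4, 5, 12, 16], [6, 7, 11], [14, 15]]


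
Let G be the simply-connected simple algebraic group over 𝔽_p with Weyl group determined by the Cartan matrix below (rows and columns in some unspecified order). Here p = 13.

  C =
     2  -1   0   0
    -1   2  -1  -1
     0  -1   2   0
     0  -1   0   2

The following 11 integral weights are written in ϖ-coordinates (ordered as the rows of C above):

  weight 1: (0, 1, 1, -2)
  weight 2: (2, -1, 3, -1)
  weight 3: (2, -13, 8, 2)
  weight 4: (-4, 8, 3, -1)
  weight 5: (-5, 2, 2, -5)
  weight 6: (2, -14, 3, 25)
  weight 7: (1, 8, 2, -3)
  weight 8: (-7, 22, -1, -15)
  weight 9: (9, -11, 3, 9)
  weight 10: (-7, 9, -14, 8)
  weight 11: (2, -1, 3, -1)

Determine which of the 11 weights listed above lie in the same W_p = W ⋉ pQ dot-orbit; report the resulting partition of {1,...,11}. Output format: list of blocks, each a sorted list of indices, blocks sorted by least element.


D_4 Cartan matrix, 4 simple roots permuted; ρ=(1,1,1,1).

W_13-reps of the 11 weights in Ā_13 (same 4-coord order as C):

  1: (1, 1, 2, 1) · 2: (3, 0, 4, 0) · 3: (0, 3, 6, 0) · 4: (3, 0, 4, 0) · 5: (1, 1, 2, 1) · 6: (3, 0, 4, 0) · 7: (1, 1, 2, 1) · 8: (0, 3, 6, 0) · 9: (0, 3, 6, 0) · 10: (3, 0, 4, 0) · 11: (3, 0, 4, 0)

Partition of {1..11} into 3 W_13-dot-orbits:

[[1, 5, 7], [2, 4, 6, 10, 11], [3, 8, 9]]


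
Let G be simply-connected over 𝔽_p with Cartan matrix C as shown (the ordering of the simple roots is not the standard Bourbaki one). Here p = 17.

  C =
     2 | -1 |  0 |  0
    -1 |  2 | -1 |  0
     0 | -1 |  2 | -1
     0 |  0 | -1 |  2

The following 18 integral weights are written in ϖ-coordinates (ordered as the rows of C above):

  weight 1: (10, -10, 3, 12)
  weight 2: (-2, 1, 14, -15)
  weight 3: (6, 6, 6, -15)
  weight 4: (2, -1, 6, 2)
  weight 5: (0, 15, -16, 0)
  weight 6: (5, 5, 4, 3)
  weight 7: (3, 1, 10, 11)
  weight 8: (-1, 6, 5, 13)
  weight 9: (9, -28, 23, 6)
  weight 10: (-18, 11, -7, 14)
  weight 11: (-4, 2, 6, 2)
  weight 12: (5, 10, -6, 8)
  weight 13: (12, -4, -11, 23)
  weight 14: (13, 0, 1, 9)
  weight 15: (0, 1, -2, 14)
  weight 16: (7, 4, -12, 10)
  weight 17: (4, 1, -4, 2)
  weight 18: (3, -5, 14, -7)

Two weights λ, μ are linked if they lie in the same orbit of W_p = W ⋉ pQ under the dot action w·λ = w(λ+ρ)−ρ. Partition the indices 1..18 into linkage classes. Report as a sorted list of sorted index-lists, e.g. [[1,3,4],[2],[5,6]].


Cartan matrix: type A_4 (|W|=120); un-permuting the 4 rows.

Ā_17 reps of the 18 weights (A_4, coords as presented):

    [1] (0, 4, 5, 6)
    [2] (1, 1, 1, 14)
    [3] (3, 0, 7, 3)
    [4] (3, 0, 7, 3)
    [5] (1, 1, 1, 14)
    [6] (2, 6, 5, 0)
    [7] (2, 6, 5, 0)
    [8] (7, 3, 3, 4)
    [9] (3, 0, 7, 3)
    [10] (2, 6, 5, 0)
    [11] (3, 0, 7, 3)
    [12] (2, 6, 5, 0)
    [13] (7, 3, 3, 4)
    [14] (4, 1, 2, 0)
    [15] (1, 1, 1, 14)
    [16] (2, 6, 5, 0)
    [17] (4, 1, 2, 0)
    [18] (0, 4, 5, 6)

6 distinct reps among the 18 weights ⇒ 6 W_17-linkage classes:

[[1, 18], [2, 5, 15], [3, 4, 9, 11], [6, 7, 10, 12, 16], [8, 13], [14, 17]]


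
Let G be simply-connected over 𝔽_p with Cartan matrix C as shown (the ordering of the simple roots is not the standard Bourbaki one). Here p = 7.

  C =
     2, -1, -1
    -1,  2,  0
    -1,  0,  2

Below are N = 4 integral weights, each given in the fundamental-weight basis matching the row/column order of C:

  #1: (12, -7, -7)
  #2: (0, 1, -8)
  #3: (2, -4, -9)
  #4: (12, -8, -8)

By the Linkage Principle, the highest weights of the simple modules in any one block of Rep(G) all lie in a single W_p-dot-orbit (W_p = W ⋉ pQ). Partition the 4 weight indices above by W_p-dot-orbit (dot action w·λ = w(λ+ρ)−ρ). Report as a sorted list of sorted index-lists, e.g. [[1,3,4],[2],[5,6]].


C ↔ A_3 under row/col permutation; |W(A_3)| = 24.

Alcove-folded reps (p=7, 4 weights, presented ϖ-order):

    λ_1+ρ ↦ (1, 0, 0)
    λ_2+ρ ↦ (2, 4, 1)
    λ_3+ρ ↦ (2, 4, 1)
    λ_4+ρ ↦ (1, 0, 0)

These 4 weights hit 2 W_7-dot-orbits; sizes (2, 2):

[[1, 4], [2, 3]]


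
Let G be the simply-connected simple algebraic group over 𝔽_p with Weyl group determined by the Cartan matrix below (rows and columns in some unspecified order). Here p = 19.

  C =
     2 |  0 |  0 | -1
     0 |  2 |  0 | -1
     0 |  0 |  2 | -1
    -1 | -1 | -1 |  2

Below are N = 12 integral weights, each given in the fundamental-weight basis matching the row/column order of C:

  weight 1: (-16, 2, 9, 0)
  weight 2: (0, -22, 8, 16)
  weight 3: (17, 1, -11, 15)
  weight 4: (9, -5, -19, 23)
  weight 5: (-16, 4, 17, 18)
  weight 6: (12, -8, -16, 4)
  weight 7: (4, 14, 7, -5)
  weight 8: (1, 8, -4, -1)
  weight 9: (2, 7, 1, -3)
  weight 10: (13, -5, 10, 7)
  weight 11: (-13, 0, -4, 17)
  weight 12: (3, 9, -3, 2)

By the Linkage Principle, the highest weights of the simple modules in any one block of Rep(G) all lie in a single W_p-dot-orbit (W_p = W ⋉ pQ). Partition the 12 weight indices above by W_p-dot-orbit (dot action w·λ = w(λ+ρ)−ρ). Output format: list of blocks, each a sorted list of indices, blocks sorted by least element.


C ↔ D_4 under row/col permutation; |W(D_4)| = 192.

Each λ_j+ρ reduced to Ā_19; 4-tuples below use C's row order:

  λ_1 → (0, 10, 3, 1);  λ_2 → (4, 10, 2, 1);  λ_3 → (4, 10, 2, 1);  λ_4 → (4, 10, 2, 1);  λ_5 → (0, 10, 3, 1);  λ_6 → (4, 10, 2, 1);  λ_7 → (0, 10, 3, 1);  λ_8 → (1, 6, 0, 2);  λ_9 → (1, 6, 0, 2);  λ_10 → (0, 10, 3, 1);  λ_11 → (12, 1, 3, 0);  λ_12 → (4, 10, 2, 1)

Partition of {1..12} into 4 W_19-dot-orbits:

[[1, 5, 7, 10], [2, 3, 4, 6, 12], [8, 9], [11]]


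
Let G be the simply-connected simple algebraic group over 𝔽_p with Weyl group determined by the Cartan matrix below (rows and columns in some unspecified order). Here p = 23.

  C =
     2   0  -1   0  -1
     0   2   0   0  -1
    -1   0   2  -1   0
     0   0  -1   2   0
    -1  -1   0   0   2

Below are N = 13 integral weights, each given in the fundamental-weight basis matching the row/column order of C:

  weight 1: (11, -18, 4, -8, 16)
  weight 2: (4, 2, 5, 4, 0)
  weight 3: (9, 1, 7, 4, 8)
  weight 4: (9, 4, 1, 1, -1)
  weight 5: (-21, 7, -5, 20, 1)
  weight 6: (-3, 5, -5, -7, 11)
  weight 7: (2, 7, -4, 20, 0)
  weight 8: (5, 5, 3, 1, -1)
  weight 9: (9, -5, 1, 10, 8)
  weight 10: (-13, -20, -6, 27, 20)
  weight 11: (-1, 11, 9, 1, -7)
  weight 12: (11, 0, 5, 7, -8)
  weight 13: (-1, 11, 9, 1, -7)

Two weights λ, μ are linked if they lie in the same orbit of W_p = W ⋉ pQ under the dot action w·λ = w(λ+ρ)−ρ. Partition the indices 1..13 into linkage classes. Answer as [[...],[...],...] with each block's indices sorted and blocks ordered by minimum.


C ↔ A_5 under row/col permutation; |W(A_5)| = 720.

Folding the 13 weights λ_j+ρ into Ā_23 (reps in the given 5-coord order):

  [1] (6, 6, 4, 2, 0)
  [2] (5, 3, 6, 5, 1)
  [3] (10, 5, 2, 2, 0)
  [4] (10, 5, 2, 2, 0)
  [5] (7, 3, 1, 1, 10)
  [6] (6, 6, 4, 2, 0)
  [7] (0, 1, 3, 11, 1)
  [8] (6, 6, 4, 2, 0)
  [9] (10, 5, 2, 2, 0)
  [10] (10, 5, 2, 2, 0)
  [11] (6, 6, 4, 2, 0)
  [12] (5, 3, 6, 5, 1)
  [13] (6, 6, 4, 2, 0)

The 13 indices split into 5 linkage classes (same alcove rep ⇔ same W_23-dot-orbit):

[[1, 6, 8, 11, 13], [2, 12], [3, 4, 9, 10], [5], [7]]


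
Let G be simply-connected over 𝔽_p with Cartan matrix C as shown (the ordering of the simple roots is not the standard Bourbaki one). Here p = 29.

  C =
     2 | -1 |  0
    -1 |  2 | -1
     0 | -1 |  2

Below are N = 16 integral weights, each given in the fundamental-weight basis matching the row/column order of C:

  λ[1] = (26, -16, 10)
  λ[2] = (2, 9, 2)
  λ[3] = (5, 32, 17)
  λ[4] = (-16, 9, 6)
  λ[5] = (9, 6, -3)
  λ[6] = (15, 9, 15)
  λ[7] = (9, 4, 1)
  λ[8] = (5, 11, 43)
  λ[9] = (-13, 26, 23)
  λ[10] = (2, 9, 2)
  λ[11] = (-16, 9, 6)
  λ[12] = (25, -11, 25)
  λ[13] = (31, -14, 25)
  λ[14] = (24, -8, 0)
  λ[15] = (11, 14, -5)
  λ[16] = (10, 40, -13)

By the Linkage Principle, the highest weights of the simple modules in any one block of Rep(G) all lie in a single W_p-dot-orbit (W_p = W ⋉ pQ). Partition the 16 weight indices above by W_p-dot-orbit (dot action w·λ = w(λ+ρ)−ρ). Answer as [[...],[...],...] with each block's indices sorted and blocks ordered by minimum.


Root system A_3: the 3×3 matrix C matches after relabeling.

Each λ_j+ρ reduced to Ā_29; 3-tuples below use C's row order:

  1: (12, 11, 4);  2: (3, 10, 3);  3: (18, 1, 6);  4: (10, 5, 2);  5: (10, 5, 2);  6: (3, 10, 3);  7: (10, 5, 2);  8: (12, 11, 4);  9: (10, 5, 2);  10: (3, 10, 3);  11: (10, 5, 2);  12: (3, 10, 3);  13: (3, 10, 3);  14: (18, 1, 6);  15: (12, 11, 4);  16: (12, 6, 11)

The 16 indices split into 5 linkage classes (same alcove rep ⇔ same W_29-dot-orbit):

[[1, 8, 15], [2, 6, 10, 12, 13], [3, 14], [4, 5, 7, 9, 11], [16]]


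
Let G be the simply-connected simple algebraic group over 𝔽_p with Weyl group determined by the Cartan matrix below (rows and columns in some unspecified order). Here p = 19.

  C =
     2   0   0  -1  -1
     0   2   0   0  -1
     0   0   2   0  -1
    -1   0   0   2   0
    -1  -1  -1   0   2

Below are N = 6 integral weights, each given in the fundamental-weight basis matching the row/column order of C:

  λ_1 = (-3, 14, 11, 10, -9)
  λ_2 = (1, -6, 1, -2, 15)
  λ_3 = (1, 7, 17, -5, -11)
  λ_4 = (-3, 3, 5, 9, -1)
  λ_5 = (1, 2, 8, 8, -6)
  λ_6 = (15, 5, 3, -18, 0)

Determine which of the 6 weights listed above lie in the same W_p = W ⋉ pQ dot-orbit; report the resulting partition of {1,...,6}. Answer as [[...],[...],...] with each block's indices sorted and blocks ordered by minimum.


Root system D_5: the 5×5 matrix C matches after relabeling.

λ_j+ρ reflected into Ā_19 (⟨·,θ^∨⟩≤19); 5-tuples as given:

    1: (1, 5, 2, 0, 1)
    2: (0, 4, 1, 11, 1)
    3: (0, 2, 4, 8, 2)
    4: (0, 2, 4, 8, 2)
    5: (3, 2, 4, 6, 0)
    6: (0, 2, 4, 8, 2)

Grouping the 6 weights by Ā_19-representative: 4 linkage classes.

[[1], [2], [3, 4, 6], [5]]


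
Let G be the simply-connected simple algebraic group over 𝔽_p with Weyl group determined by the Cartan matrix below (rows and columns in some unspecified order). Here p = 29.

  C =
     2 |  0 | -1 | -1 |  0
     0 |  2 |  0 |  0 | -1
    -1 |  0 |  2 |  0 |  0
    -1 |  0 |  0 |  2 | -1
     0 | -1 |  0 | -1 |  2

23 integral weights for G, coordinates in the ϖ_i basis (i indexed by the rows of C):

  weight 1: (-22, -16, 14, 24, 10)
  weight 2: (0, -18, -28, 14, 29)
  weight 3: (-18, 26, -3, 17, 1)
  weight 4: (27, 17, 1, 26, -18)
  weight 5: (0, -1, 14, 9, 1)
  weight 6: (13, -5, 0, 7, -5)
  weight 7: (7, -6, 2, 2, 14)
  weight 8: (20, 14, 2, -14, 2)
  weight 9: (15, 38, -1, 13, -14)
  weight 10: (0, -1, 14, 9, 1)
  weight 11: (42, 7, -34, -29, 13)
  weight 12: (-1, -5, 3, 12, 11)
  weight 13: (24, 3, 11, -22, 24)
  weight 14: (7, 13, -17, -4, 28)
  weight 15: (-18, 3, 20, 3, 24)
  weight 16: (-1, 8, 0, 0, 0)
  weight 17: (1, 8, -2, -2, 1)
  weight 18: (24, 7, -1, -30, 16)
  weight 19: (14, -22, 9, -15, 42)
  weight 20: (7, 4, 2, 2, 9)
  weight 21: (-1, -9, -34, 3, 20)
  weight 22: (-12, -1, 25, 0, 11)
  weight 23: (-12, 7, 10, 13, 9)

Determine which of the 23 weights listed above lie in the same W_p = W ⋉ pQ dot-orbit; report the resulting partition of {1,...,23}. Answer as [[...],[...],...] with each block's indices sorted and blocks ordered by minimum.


Type A_5, rank 5, |W|=720; reorder rows/cols to standard.

Ā_29 reps of the 23 weights (A_5, coords as presented):

  λ_1+ρ ↦ (14, 4, 1, 0, 4);  λ_2+ρ ↦ (1, 0, 15, 10, 2);  λ_3+ρ ↦ (0, 9, 1, 1, 1);  λ_4+ρ ↦ (0, 9, 1, 1, 1);  λ_5+ρ ↦ (1, 0, 15, 10, 2);  λ_6+ρ ↦ (14, 4, 1, 0, 4);  λ_7+ρ ↦ (8, 5, 3, 3, 10);  λ_8+ρ ↦ (8, 5, 3, 3, 10);  λ_9+ρ ↦ (1, 0, 15, 10, 2);  λ_10+ρ ↦ (1, 0, 15, 10, 2);  λ_11+ρ ↦ (14, 4, 1, 0, 4);  λ_12+ρ ↦ (0, 4, 4, 13, 8);  λ_13+ρ ↦ (0, 4, 4, 13, 8);  λ_14+ρ ↦ (8, 5, 3, 3, 10);  λ_15+ρ ↦ (0, 4, 4, 13, 8);  λ_16+ρ ↦ (0, 9, 1, 1, 1);  λ_17+ρ ↦ (0, 9, 1, 1, 1);  λ_18+ρ ↦ (0, 4, 4, 13, 8);  λ_19+ρ ↦ (14, 4, 1, 0, 4);  λ_20+ρ ↦ (8, 5, 3, 3, 10);  λ_21+ρ ↦ (0, 4, 4, 13, 8);  λ_22+ρ ↦ (1, 0, 15, 10, 2);  λ_23+ρ ↦ (8, 5, 3, 3, 10)

Grouping the 23 weights by Ā_29-representative: 5 linkage classes.

[[1, 6, 11, 19], [2, 5, 9, 10, 22], [3, 4, 16, 17], [7, 8, 14, 20, 23], [12, 13, 15, 18, 21]]


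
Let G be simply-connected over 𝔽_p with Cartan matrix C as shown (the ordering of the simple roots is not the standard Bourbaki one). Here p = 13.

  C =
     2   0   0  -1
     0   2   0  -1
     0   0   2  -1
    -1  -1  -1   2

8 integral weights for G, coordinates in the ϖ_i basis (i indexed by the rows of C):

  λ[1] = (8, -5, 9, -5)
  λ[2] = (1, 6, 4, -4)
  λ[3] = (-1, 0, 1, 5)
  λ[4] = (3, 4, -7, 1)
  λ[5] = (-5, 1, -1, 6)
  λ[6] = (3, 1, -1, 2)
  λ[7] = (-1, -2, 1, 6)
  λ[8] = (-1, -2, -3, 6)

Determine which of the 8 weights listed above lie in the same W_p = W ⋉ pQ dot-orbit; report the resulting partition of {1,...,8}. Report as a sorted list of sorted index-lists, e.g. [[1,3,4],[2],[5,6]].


Cartan matrix: type D_4 (|W|=192); un-permuting the 4 rows.

Ā_13 reps of the 8 weights (D_4, coords as presented):

  1: (1, 4, 2, 2);  2: (1, 4, 2, 2);  3: (0, 1, 2, 4);  4: (0, 1, 2, 4);  5: (4, 2, 0, 3);  6: (4, 2, 0, 3);  7: (0, 1, 2, 4);  8: (0, 1, 2, 4)

3 distinct reps among the 8 weights ⇒ 3 W_13-linkage classes:

[[1, 2], [3, 4, 7, 8], [5, 6]]


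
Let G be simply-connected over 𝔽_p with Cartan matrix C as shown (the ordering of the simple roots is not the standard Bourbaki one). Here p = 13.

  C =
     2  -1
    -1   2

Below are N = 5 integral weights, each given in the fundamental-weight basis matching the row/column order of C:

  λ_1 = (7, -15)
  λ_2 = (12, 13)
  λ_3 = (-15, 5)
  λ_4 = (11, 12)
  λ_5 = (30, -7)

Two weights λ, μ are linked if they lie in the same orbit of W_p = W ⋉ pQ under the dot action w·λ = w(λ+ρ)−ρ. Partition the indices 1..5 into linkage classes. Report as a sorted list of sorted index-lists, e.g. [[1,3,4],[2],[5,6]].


A_2 Cartan matrix, 2 simple roots permuted; ρ=(1,1).

Each λ_j+ρ reduced to Ā_13; 2-tuples below use C's row order:

  λ_1 → (5, 7);  λ_2 → (0, 1);  λ_3 → (5, 7);  λ_4 → (0, 1);  λ_5 → (5, 7)

The 5 indices split into 2 linkage classes (same alcove rep ⇔ same W_13-dot-orbit):

[[1, 3, 5], [2, 4]]


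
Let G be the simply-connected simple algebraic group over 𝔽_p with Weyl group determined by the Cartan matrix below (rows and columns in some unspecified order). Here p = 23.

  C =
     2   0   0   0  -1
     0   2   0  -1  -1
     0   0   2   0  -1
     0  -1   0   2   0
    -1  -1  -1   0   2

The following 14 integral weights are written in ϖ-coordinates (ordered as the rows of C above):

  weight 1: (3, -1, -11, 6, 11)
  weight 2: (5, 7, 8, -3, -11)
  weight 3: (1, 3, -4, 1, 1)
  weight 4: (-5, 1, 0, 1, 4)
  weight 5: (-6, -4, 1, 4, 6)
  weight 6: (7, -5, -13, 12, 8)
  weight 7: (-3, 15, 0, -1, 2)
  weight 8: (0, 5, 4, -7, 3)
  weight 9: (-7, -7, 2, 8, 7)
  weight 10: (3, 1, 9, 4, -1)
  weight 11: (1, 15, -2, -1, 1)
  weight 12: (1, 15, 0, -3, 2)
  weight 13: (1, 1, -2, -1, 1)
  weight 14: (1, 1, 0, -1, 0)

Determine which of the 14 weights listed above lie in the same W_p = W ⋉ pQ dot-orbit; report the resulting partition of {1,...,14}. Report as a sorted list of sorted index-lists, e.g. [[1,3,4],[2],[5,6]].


Dynkin diagram of C (from the 8 off-diagonal −1 entries): D_5.

Alcove-folded reps (p=23, 14 weights, presented ϖ-order):

  λ_1 → (4, 2, 10, 5, 0);  λ_2 → (4, 2, 1, 2, 1);  λ_3 → (1, 3, 2, 2, 1);  λ_4 → (4, 2, 1, 2, 1);  λ_5 → (4, 2, 1, 2, 1);  λ_6 → (1, 0, 5, 6, 4);  λ_7 → (2, 2, 1, 0, 1);  λ_8 → (1, 0, 5, 6, 4);  λ_9 → (2, 2, 1, 3, 3);  λ_10 → (4, 2, 10, 5, 0);  λ_11 → (2, 2, 1, 0, 1);  λ_12 → (2, 2, 1, 0, 1);  λ_13 → (2, 2, 1, 0, 1);  λ_14 → (2, 2, 1, 0, 1)

Grouping the 14 weights by Ā_23-representative: 6 linkage classes.

[[1, 10], [2, 4, 5], [3], [6, 8], [7, 11, 12, 13, 14], [9]]


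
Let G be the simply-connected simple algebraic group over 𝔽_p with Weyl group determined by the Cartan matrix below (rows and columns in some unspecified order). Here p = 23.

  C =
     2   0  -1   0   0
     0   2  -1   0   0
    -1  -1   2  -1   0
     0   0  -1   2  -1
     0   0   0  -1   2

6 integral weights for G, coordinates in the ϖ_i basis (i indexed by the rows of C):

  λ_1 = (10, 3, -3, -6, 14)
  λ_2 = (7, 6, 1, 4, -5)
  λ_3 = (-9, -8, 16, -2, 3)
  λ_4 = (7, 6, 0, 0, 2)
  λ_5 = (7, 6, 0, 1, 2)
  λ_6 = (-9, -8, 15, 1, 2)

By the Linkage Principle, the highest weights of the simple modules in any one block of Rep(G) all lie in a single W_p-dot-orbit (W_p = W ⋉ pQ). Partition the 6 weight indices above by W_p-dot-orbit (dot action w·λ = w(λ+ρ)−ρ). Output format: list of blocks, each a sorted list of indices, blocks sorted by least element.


Dynkin diagram of C (from the 8 off-diagonal −1 entries): D_5.

Alcove-folded reps (p=23, 6 weights, presented ϖ-order):

    λ_1+ρ ↦ (4, 3, 2, 2, 8)
    λ_2+ρ ↦ (8, 7, 1, 1, 3)
    λ_3+ρ ↦ (8, 7, 1, 1, 3)
    λ_4+ρ ↦ (8, 7, 1, 1, 3)
    λ_5+ρ ↦ (8, 7, 1, 1, 3)
    λ_6+ρ ↦ (8, 7, 1, 1, 3)

The 6 indices split into 2 linkage classes (same alcove rep ⇔ same W_23-dot-orbit):

[[1], [2, 3, 4, 5, 6]]
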